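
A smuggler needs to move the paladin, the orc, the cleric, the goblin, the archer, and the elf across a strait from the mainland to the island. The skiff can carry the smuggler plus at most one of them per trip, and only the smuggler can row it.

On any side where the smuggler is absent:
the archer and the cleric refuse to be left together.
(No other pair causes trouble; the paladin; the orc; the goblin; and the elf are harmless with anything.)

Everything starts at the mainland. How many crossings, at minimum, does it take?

Counting alone: the smuggler can take at most 1 across per trip to the island, so moving all 6 needs at least 6 loaded trips out, with a return between consecutive ones — at least 11 crossings.
The plan below uses exactly 11 crossings, so it is optimal:
1. Smuggler goes to the island with the cleric.  [the mainland: the archer, the elf, the goblin, the orc, the paladin | the island: the cleric]
2. Smuggler goes back to the mainland alone.  [the mainland: the archer, the elf, the goblin, the orc, the paladin | the island: the cleric]
3. Smuggler goes to the island with the paladin.  [the mainland: the archer, the elf, the goblin, the orc | the island: the cleric, the paladin]
4. Smuggler goes back to the mainland alone.  [the mainland: the archer, the elf, the goblin, the orc | the island: the cleric, the paladin]
5. Smuggler goes to the island with the orc.  [the mainland: the archer, the elf, the goblin | the island: the cleric, the orc, the paladin]
6. Smuggler goes back to the mainland alone.  [the mainland: the archer, the elf, the goblin | the island: the cleric, the orc, the paladin]
7. Smuggler goes to the island with the goblin.  [the mainland: the archer, the elf | the island: the cleric, the goblin, the orc, the paladin]
8. Smuggler goes back to the mainland alone.  [the mainland: the archer, the elf | the island: the cleric, the goblin, the orc, the paladin]
9. Smuggler goes to the island with the elf.  [the mainland: the archer | the island: the cleric, the elf, the goblin, the orc, the paladin]
10. Smuggler goes back to the mainland alone.  [the mainland: the archer | the island: the cleric, the elf, the goblin, the orc, the paladin]
11. Smuggler goes to the island with the archer.  [the mainland: — | the island: the archer, the cleric, the elf, the goblin, the orc, the paladin]

11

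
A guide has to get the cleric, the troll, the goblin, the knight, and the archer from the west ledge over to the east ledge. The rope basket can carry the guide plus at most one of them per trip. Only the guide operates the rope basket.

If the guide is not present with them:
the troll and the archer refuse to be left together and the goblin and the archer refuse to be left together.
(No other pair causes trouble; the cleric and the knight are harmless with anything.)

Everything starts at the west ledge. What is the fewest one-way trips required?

Counting alone: the guide can take at most 1 across per trip to the east ledge, so moving all 5 needs at least 5 loaded trips out, with a return between consecutive ones — at least 9 crossings.
The safety rule pushes this higher. Following every safe sequence of crossings, the most of the 5 that can be at the east ledge as the rope basket arrives there on crossing 9 is 4 — never all 5.
So no plan with fewer than 11 crossings exists, and this one achieves 11:
1. Guide goes to the east ledge with the archer.  [the west ledge: the cleric, the goblin, the knight, the troll | the east ledge: the archer]
2. Guide goes back to the west ledge alone.  [the west ledge: the cleric, the goblin, the knight, the troll | the east ledge: the archer]
3. Guide goes to the east ledge with the cleric.  [the west ledge: the goblin, the knight, the troll | the east ledge: the archer, the cleric]
4. Guide goes back to the west ledge alone.  [the west ledge: the goblin, the knight, the troll | the east ledge: the archer, the cleric]
5. Guide goes to the east ledge with the troll.  [the west ledge: the goblin, the knight | the east ledge: the archer, the cleric, the troll]
6. Guide goes back to the west ledge with the archer.  [the west ledge: the archer, the goblin, the knight | the east ledge: the cleric, the troll]
7. Guide goes to the east ledge with the goblin.  [the west ledge: the archer, the knight | the east ledge: the cleric, the goblin, the troll]
8. Guide goes back to the west ledge alone.  [the west ledge: the archer, the knight | the east ledge: the cleric, the goblin, the troll]
9. Guide goes to the east ledge with the knight.  [the west ledge: the archer | the east ledge: the cleric, the goblin, the knight, the troll]
10. Guide goes back to the west ledge alone.  [the west ledge: the archer | the east ledge: the cleric, the goblin, the knight, the troll]
11. Guide goes to the east ledge with the archer.  [the west ledge: — | the east ledge: the archer, the cleric, the goblin, the knight, the troll]

11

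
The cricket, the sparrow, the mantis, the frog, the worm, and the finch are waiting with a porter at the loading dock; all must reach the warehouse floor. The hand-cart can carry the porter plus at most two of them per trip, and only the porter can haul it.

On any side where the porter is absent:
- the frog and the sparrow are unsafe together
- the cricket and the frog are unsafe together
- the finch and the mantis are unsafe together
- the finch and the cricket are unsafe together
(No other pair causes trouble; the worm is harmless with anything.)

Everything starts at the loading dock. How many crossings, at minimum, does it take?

Counting alone: the porter can take at most 2 across per trip to the warehouse floor, so moving all 6 needs at least 3 loaded trips out, with a return between consecutive ones — at least 5 crossings.
The safety rule pushes this higher. Following every safe sequence of crossings, the most of the 6 that can be at the warehouse floor as the hand-cart arrives there on crossing 5 is 5 — never all 6.
So no plan with fewer than 7 crossings exists, and this one achieves 7:
1. Porter goes to the warehouse floor with the finch and the frog.
2. Porter goes back to the loading dock alone.
3. Porter goes to the warehouse floor with the cricket and the sparrow.
4. Porter goes back to the loading dock with the finch and the frog.
5. Porter goes to the warehouse floor with the mantis and the worm.
6. Porter goes back to the loading dock alone.
7. Porter goes to the warehouse floor with the finch and the frog.

7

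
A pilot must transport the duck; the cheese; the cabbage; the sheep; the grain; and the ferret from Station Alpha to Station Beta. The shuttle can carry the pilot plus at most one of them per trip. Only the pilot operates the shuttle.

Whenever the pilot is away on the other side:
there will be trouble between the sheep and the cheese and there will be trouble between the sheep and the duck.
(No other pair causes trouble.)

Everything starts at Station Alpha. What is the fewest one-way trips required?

Counting alone: the pilot can take at most 1 across per trip to Station Beta, so moving all 6 needs at least 6 loaded trips out, with a return between consecutive ones — at least 11 crossings.
The safety rule pushes this higher. Following every safe sequence of crossings, the most of the 6 that can be at Station Beta as the shuttle arrives there on crossing 11 is 5 — never all 6.
So no plan with fewer than 13 crossings exists, and this one achieves 13:
1. Pilot goes to Station Beta with the sheep.
2. Pilot goes back to Station Alpha alone.
3. Pilot goes to Station Beta with the duck.
4. Pilot goes back to Station Alpha with the sheep.
5. Pilot goes to Station Beta with the cheese.
6. Pilot goes back to Station Alpha alone.
7. Pilot goes to Station Beta with the cabbage.
8. Pilot goes back to Station Alpha alone.
9. Pilot goes to Station Beta with the grain.
10. Pilot goes back to Station Alpha alone.
11. Pilot goes to Station Beta with the ferret.
12. Pilot goes back to Station Alpha alone.
13. Pilot goes to Station Beta with the sheep.

13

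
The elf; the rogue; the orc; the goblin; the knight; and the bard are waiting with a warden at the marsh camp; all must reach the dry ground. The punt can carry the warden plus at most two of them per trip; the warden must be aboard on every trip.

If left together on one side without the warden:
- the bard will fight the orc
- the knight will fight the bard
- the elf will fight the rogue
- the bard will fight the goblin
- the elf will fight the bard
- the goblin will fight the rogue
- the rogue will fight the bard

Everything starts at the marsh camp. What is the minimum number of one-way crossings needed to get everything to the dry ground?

Counting alone: the warden can take at most 2 across per trip to the dry ground, so moving all 6 needs at least 3 loaded trips out, with a return between consecutive ones — at least 5 crossings.
The safety rule pushes this higher. Following every safe sequence of crossings, the most of the 6 that can be at the dry ground as the punt arrives there on crossings 5, 7 is 4, 5 respectively — never all 6.
So no plan with fewer than 9 crossings exists, and this one achieves 9:
1. Warden goes to the dry ground with the bard and the rogue.  [the marsh camp: the elf, the goblin, the knight, the orc | the dry ground: the bard, the rogue]
2. Warden goes back to the marsh camp with the rogue.  [the marsh camp: the elf, the goblin, the knight, the orc, the rogue | the dry ground: the bard]
3. Warden goes to the dry ground with the elf and the goblin.  [the marsh camp: the knight, the orc, the rogue | the dry ground: the bard, the elf, the goblin]
4. Warden goes back to the marsh camp with the bard.  [the marsh camp: the bard, the knight, the orc, the rogue | the dry ground: the elf, the goblin]
5. Warden goes to the dry ground with the bard and the orc.  [the marsh camp: the knight, the rogue | the dry ground: the bard, the elf, the goblin, the orc]
6. Warden goes back to the marsh camp with the bard.  [the marsh camp: the bard, the knight, the rogue | the dry ground: the elf, the goblin, the orc]
7. Warden goes to the dry ground with the knight and the rogue.  [the marsh camp: the bard | the dry ground: the elf, the goblin, the knight, the orc, the rogue]
8. Warden goes back to the marsh camp with the rogue.  [the marsh camp: the bard, the rogue | the dry ground: the elf, the goblin, the knight, the orc]
9. Warden goes to the dry ground with the bard and the rogue.  [the marsh camp: — | the dry ground: the bard, the elf, the goblin, the knight, the orc, the rogue]

9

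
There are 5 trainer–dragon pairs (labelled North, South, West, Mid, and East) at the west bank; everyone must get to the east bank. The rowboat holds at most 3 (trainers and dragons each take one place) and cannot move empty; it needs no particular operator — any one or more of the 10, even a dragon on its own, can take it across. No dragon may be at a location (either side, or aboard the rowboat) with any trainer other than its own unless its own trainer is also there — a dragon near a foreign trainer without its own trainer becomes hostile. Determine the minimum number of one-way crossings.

Counting alone: each trip to the east bank takes at most 3 across and each return brings at least 1 back, so after t trips out (and t−1 returns) at most 3t − (t−1) of the 10 are across; that first reaches 10 at t = 5, so at least 9 crossings are needed.
The safety rule pushes this higher. Following every safe sequence of crossings, the most of the 10 that can be at the east bank as the rowboat arrives there on crossing 9 is 9 — never all 10.
So no plan with fewer than 11 crossings exists, and this one achieves 11:
1. dragon North and trainer North cross → the east bank.
2. trainer North crosses ← the west bank.
3. dragon Mid, dragon South, and dragon West cross → the east bank.
4. dragon North crosses ← the west bank.
5. trainer Mid, trainer South, and trainer West cross → the east bank.
6. dragon South and trainer South cross ← the west bank.
7. trainer East, trainer North, and trainer South cross → the east bank.
8. dragon West crosses ← the west bank.
9. dragon North and dragon South cross → the east bank.
10. dragon North crosses ← the west bank.
11. dragon East, dragon North, and dragon West cross → the east bank.

11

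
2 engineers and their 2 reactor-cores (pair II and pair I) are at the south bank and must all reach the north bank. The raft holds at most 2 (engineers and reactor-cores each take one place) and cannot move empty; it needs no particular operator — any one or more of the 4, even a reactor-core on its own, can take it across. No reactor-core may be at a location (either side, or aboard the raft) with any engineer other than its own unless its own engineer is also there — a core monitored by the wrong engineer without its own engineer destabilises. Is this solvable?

1. engineer II and reactor-core II cross → the north bank.
2. engineer II crosses ← the south bank.
3. engineer I and engineer II cross → the north bank.
4. engineer I crosses ← the south bank.
5. engineer I and reactor-core I cross → the north bank.

Yes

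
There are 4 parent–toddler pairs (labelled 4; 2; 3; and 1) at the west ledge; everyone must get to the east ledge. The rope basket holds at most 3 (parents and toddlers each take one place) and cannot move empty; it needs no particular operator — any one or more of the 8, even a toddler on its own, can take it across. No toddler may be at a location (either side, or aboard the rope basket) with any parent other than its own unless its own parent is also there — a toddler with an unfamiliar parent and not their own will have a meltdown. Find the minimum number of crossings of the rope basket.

Counting alone: each trip to the east ledge takes at most 3 across and each return brings at least 1 back, so after t trips out (and t−1 returns) at most 3t − (t−1) of the 8 are across; that first reaches 8 at t = 4, so at least 7 crossings are needed.
The safety rule pushes this higher. Following every safe sequence of crossings, the most of the 8 that can be at the east ledge as the rope basket arrives there on crossing 7 is 7 — never all 8.
So no plan with fewer than 9 crossings exists, and this one achieves 9:
1. parent 4 and toddler 4 cross → the east ledge.
2. parent 4 crosses ← the west ledge.
3. parent 2, parent 4, and toddler 2 cross → the east ledge.
4. parent 4 and toddler 4 cross ← the west ledge.
5. parent 1, parent 3, and parent 4 cross → the east ledge.
6. toddler 2 crosses ← the west ledge.
7. toddler 2 and toddler 4 cross → the east ledge.
8. toddler 4 crosses ← the west ledge.
9. toddler 1, toddler 3, and toddler 4 cross → the east ledge.

9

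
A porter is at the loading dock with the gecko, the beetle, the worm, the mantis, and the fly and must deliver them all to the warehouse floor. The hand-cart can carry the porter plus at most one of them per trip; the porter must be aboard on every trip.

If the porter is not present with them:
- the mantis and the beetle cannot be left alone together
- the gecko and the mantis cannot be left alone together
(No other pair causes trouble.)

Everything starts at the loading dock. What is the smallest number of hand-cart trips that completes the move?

11

Counting alone: the porter can take at most 1 across per trip to the warehouse floor, so moving all 5 needs at least 5 loaded trips out, with a return between consecutive ones — at least 9 crossings.
The safety rule pushes this higher. Following every safe sequence of crossings, the most of the 5 that can be at the warehouse floor as the hand-cart arrives there on crossing 9 is 4 — never all 5.
So no plan with fewer than 11 crossings exists, and this one achieves 11:
1. Porter goes to the warehouse floor with the mantis.
2. Porter goes back to the loading dock alone.
3. Porter goes to the warehouse floor with the gecko.
4. Porter goes back to the loading dock with the mantis.
5. Porter goes to the warehouse floor with the beetle.
6. Porter goes back to the loading dock alone.
7. Porter goes to the warehouse floor with the worm.
8. Porter goes back to the loading dock alone.
9. Porter goes to the warehouse floor with the fly.
10. Porter goes back to the loading dock alone.
11. Porter goes to the warehouse floor with the mantis.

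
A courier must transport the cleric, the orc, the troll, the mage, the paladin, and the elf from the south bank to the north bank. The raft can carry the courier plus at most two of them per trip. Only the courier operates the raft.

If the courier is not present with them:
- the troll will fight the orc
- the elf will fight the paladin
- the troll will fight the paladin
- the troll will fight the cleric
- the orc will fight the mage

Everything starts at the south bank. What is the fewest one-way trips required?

Whatever the first load, the items left behind include a forbidden pair without the courier. No opening move is safe, so no plan exists.

impossible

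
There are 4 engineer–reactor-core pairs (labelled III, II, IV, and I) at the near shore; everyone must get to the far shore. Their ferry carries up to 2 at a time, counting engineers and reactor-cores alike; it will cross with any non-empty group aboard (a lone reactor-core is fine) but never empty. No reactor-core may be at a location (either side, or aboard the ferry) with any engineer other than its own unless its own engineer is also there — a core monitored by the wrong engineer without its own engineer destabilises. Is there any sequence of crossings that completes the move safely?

Following every safe sequence of crossings from the start, the most of the 8 that can be at the far shore as the ferry arrives there on crossings 1, 3, 5 is 2, 3, 4 respectively; the best ever achieved is 4 of 8.
From crossing 7 on, no configuration arises that was not already reachable earlier: only 44 distinct safe configurations (who is on which side, and where the ferry is) can ever be reached, none of them has everyone across, and every continuation just revisits them. So no valid plan exists.

No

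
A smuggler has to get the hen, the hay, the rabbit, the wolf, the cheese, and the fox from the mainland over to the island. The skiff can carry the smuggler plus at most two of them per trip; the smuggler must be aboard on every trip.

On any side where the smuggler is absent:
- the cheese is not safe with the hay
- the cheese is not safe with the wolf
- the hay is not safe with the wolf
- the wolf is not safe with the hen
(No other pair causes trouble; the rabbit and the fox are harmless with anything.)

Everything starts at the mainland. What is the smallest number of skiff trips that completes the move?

9

Counting alone: the smuggler can take at most 2 across per trip to the island, so moving all 6 needs at least 3 loaded trips out, with a return between consecutive ones — at least 5 crossings.
The safety rule pushes this higher. Following every safe sequence of crossings, the most of the 6 that can be at the island as the skiff arrives there on crossings 5, 7 is 4, 5 respectively — never all 6.
So no plan with fewer than 9 crossings exists, and this one achieves 9:
1. Smuggler goes to the island with the hay and the wolf.  [the mainland: the cheese, the fox, the hen, the rabbit | the island: the hay, the wolf]
2. Smuggler goes back to the mainland with the hay.  [the mainland: the cheese, the fox, the hay, the hen, the rabbit | the island: the wolf]
3. Smuggler goes to the island with the hay and the hen.  [the mainland: the cheese, the fox, the rabbit | the island: the hay, the hen, the wolf]
4. Smuggler goes back to the mainland with the wolf.  [the mainland: the cheese, the fox, the rabbit, the wolf | the island: the hay, the hen]
5. Smuggler goes to the island with the rabbit and the wolf.  [the mainland: the cheese, the fox | the island: the hay, the hen, the rabbit, the wolf]
6. Smuggler goes back to the mainland with the wolf.  [the mainland: the cheese, the fox, the wolf | the island: the hay, the hen, the rabbit]
7. Smuggler goes to the island with the fox and the wolf.  [the mainland: the cheese | the island: the fox, the hay, the hen, the rabbit, the wolf]
8. Smuggler goes back to the mainland with the wolf.  [the mainland: the cheese, the wolf | the island: the fox, the hay, the hen, the rabbit]
9. Smuggler goes to the island with the cheese and the wolf.  [the mainland: — | the island: the cheese, the fox, the hay, the hen, the rabbit, the wolf]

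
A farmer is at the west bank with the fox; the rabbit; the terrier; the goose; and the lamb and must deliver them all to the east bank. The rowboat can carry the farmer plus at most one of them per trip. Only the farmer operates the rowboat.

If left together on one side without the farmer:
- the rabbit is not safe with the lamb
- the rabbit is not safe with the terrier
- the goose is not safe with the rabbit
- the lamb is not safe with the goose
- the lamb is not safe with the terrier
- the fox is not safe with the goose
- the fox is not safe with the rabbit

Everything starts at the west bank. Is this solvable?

No

Whatever the first load, the items left behind include a forbidden pair without the farmer. No opening move is safe, so no plan exists.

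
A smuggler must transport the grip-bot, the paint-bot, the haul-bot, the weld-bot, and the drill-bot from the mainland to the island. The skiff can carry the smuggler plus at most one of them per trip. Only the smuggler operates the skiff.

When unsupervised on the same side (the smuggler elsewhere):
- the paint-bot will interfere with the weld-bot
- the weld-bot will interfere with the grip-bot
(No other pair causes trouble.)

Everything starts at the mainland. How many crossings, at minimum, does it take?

11

Counting alone: the smuggler can take at most 1 across per trip to the island, so moving all 5 needs at least 5 loaded trips out, with a return between consecutive ones — at least 9 crossings.
The safety rule pushes this higher. Following every safe sequence of crossings, the most of the 5 that can be at the island as the skiff arrives there on crossing 9 is 4 — never all 5.
So no plan with fewer than 11 crossings exists, and this one achieves 11:
1. Smuggler goes to the island with the weld-bot.  [the mainland: the drill-bot, the grip-bot, the haul-bot, the paint-bot | the island: the weld-bot]
2. Smuggler goes back to the mainland alone.  [the mainland: the drill-bot, the grip-bot, the haul-bot, the paint-bot | the island: the weld-bot]
3. Smuggler goes to the island with the grip-bot.  [the mainland: the drill-bot, the haul-bot, the paint-bot | the island: the grip-bot, the weld-bot]
4. Smuggler goes back to the mainland with the weld-bot.  [the mainland: the drill-bot, the haul-bot, the paint-bot, the weld-bot | the island: the grip-bot]
5. Smuggler goes to the island with the paint-bot.  [the mainland: the drill-bot, the haul-bot, the weld-bot | the island: the grip-bot, the paint-bot]
6. Smuggler goes back to the mainland alone.  [the mainland: the drill-bot, the haul-bot, the weld-bot | the island: the grip-bot, the paint-bot]
7. Smuggler goes to the island with the haul-bot.  [the mainland: the drill-bot, the weld-bot | the island: the grip-bot, the haul-bot, the paint-bot]
8. Smuggler goes back to the mainland alone.  [the mainland: the drill-bot, the weld-bot | the island: the grip-bot, the haul-bot, the paint-bot]
9. Smuggler goes to the island with the drill-bot.  [the mainland: the weld-bot | the island: the drill-bot, the grip-bot, the haul-bot, the paint-bot]
10. Smuggler goes back to the mainland alone.  [the mainland: the weld-bot | the island: the drill-bot, the grip-bot, the haul-bot, the paint-bot]
11. Smuggler goes to the island with the weld-bot.  [the mainland: — | the island: the drill-bot, the grip-bot, the haul-bot, the paint-bot, the weld-bot]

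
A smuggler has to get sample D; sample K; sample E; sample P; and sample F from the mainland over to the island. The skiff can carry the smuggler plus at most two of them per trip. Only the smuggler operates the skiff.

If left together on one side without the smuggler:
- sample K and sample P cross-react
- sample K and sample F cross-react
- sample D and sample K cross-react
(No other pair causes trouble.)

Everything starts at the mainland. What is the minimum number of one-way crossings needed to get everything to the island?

Counting alone: the smuggler can take at most 2 across per trip to the island, so moving all 5 needs at least 3 loaded trips out, with a return between consecutive ones — at least 5 crossings.
The plan below uses exactly 5 crossings, so it is optimal:
1. Smuggler goes to the island with sample D and sample K.
2. Smuggler goes back to the mainland with sample K.
3. Smuggler goes to the island with sample F and sample P.
4. Smuggler goes back to the mainland alone.
5. Smuggler goes to the island with sample E and sample K.

5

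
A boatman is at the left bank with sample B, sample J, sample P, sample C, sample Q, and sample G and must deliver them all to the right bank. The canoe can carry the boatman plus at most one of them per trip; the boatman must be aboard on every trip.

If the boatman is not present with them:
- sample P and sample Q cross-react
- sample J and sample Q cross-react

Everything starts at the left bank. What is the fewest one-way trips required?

13

Counting alone: the boatman can take at most 1 across per trip to the right bank, so moving all 6 needs at least 6 loaded trips out, with a return between consecutive ones — at least 11 crossings.
The safety rule pushes this higher. Following every safe sequence of crossings, the most of the 6 that can be at the right bank as the canoe arrives there on crossing 11 is 5 — never all 6.
So no plan with fewer than 13 crossings exists, and this one achieves 13:
1. Boatman goes to the right bank with sample Q.  [the left bank: sample B, sample C, sample G, sample J, sample P | the right bank: sample Q]
2. Boatman goes back to the left bank alone.  [the left bank: sample B, sample C, sample G, sample J, sample P | the right bank: sample Q]
3. Boatman goes to the right bank with sample B.  [the left bank: sample C, sample G, sample J, sample P | the right bank: sample B, sample Q]
4. Boatman goes back to the left bank alone.  [the left bank: sample C, sample G, sample J, sample P | the right bank: sample B, sample Q]
5. Boatman goes to the right bank with sample J.  [the left bank: sample C, sample G, sample P | the right bank: sample B, sample J, sample Q]
6. Boatman goes back to the left bank with sample Q.  [the left bank: sample C, sample G, sample P, sample Q | the right bank: sample B, sample J]
7. Boatman goes to the right bank with sample P.  [the left bank: sample C, sample G, sample Q | the right bank: sample B, sample J, sample P]
8. Boatman goes back to the left bank alone.  [the left bank: sample C, sample G, sample Q | the right bank: sample B, sample J, sample P]
9. Boatman goes to the right bank with sample C.  [the left bank: sample G, sample Q | the right bank: sample B, sample C, sample J, sample P]
10. Boatman goes back to the left bank alone.  [the left bank: sample G, sample Q | the right bank: sample B, sample C, sample J, sample P]
11. Boatman goes to the right bank with sample G.  [the left bank: sample Q | the right bank: sample B, sample C, sample G, sample J, sample P]
12. Boatman goes back to the left bank alone.  [the left bank: sample Q | the right bank: sample B, sample C, sample G, sample J, sample P]
13. Boatman goes to the right bank with sample Q.  [the left bank: — | the right bank: sample B, sample C, sample G, sample J, sample P, sample Q]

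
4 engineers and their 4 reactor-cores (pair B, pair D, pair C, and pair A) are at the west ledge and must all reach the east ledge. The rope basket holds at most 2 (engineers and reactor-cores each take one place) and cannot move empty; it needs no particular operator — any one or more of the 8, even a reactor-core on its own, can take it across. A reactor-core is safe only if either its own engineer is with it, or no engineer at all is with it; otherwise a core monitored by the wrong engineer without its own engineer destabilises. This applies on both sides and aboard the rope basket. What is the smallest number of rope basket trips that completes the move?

impossible

Following every safe sequence of crossings from the start, the most of the 8 that can be at the east ledge as the rope basket arrives there on crossings 1, 3, 5 is 2, 3, 4 respectively; the best ever achieved is 4 of 8.
From crossing 7 on, no configuration arises that was not already reachable earlier: only 44 distinct safe configurations (who is on which side, and where the rope basket is) can ever be reached, none of them has everyone across, and every continuation just revisits them. So no valid plan exists.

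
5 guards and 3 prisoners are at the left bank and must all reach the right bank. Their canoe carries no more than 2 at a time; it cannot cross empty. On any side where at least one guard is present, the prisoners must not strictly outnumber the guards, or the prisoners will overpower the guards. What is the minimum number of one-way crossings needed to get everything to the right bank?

Counting alone: each trip to the right bank takes at most 2 across and each return brings at least 1 back, so after t trips out (and t−1 returns) at most 2t − (t−1) of the 8 are across; that first reaches 8 at t = 7, so at least 13 crossings are needed.
The plan below uses exactly 13 crossings, so it is optimal:
1. 2 prisoners → the right bank.  (the left bank: 5G 1P; the right bank: 0G 2P)
2. 1 prisoner ← the left bank.  (the left bank: 5G 2P; the right bank: 0G 1P)
3. 2 prisoners → the right bank.  (the left bank: 5G 0P; the right bank: 0G 3P)
4. 1 prisoner ← the left bank.  (the left bank: 5G 1P; the right bank: 0G 2P)
5. 2 guards → the right bank.  (the left bank: 3G 1P; the right bank: 2G 2P)
6. 1 prisoner ← the left bank.  (the left bank: 3G 2P; the right bank: 2G 1P)
7. 1 guard and 1 prisoner → the right bank.  (the left bank: 2G 1P; the right bank: 3G 2P)
8. 1 prisoner ← the left bank.  (the left bank: 2G 2P; the right bank: 3G 1P)
9. 2 prisoners → the right bank.  (the left bank: 2G 0P; the right bank: 3G 3P)
10. 1 prisoner ← the left bank.  (the left bank: 2G 1P; the right bank: 3G 2P)
11. 1 guard and 1 prisoner → the right bank.  (the left bank: 1G 0P; the right bank: 4G 3P)
12. 1 prisoner ← the left bank.  (the left bank: 1G 1P; the right bank: 4G 2P)
13. 1 guard and 1 prisoner → the right bank.  (the left bank: 0G 0P; the right bank: 5G 3P)

13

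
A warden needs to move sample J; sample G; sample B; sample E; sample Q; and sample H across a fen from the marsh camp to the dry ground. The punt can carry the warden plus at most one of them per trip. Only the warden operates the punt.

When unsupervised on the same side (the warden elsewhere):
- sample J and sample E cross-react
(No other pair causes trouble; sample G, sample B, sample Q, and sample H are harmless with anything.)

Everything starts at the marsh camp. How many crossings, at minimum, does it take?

11

Counting alone: the warden can take at most 1 across per trip to the dry ground, so moving all 6 needs at least 6 loaded trips out, with a return between consecutive ones — at least 11 crossings.
The plan below uses exactly 11 crossings, so it is optimal:
1. Warden goes to the dry ground with sample J.  [the marsh camp: sample B, sample E, sample G, sample H, sample Q | the dry ground: sample J]
2. Warden goes back to the marsh camp alone.  [the marsh camp: sample B, sample E, sample G, sample H, sample Q | the dry ground: sample J]
3. Warden goes to the dry ground with sample G.  [the marsh camp: sample B, sample E, sample H, sample Q | the dry ground: sample G, sample J]
4. Warden goes back to the marsh camp alone.  [the marsh camp: sample B, sample E, sample H, sample Q | the dry ground: sample G, sample J]
5. Warden goes to the dry ground with sample B.  [the marsh camp: sample E, sample H, sample Q | the dry ground: sample B, sample G, sample J]
6. Warden goes back to the marsh camp alone.  [the marsh camp: sample E, sample H, sample Q | the dry ground: sample B, sample G, sample J]
7. Warden goes to the dry ground with sample Q.  [the marsh camp: sample E, sample H | the dry ground: sample B, sample G, sample J, sample Q]
8. Warden goes back to the marsh camp alone.  [the marsh camp: sample E, sample H | the dry ground: sample B, sample G, sample J, sample Q]
9. Warden goes to the dry ground with sample H.  [the marsh camp: sample E | the dry ground: sample B, sample G, sample H, sample J, sample Q]
10. Warden goes back to the marsh camp alone.  [the marsh camp: sample E | the dry ground: sample B, sample G, sample H, sample J, sample Q]
11. Warden goes to the dry ground with sample E.  [the marsh camp: — | the dry ground: sample B, sample E, sample G, sample H, sample J, sample Q]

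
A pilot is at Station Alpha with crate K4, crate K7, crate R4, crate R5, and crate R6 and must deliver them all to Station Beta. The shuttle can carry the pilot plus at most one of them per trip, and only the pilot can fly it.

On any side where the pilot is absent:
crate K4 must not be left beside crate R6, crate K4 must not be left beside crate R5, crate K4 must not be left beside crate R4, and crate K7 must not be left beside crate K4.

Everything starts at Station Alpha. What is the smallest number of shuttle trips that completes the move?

impossible

Following every safe sequence of crossings from the start, the most of the 5 that can be at Station Beta as the shuttle arrives there on crossings 1, 3 is 1, 2 respectively; the best ever achieved is 2 of 5.
From crossing 5 on, no configuration arises that was not already reachable earlier: only 11 distinct safe configurations (who is on which side, and where the shuttle is) can ever be reached, none of them has everyone across, and every continuation just revisits them. So no valid plan exists.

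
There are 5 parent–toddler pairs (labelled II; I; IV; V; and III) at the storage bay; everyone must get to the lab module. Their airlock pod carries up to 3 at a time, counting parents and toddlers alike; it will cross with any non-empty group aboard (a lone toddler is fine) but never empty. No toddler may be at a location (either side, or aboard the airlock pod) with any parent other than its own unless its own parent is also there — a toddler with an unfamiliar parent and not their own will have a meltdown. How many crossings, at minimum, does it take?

Counting alone: each trip to the lab module takes at most 3 across and each return brings at least 1 back, so after t trips out (and t−1 returns) at most 3t − (t−1) of the 10 are across; that first reaches 10 at t = 5, so at least 9 crossings are needed.
The safety rule pushes this higher. Following every safe sequence of crossings, the most of the 10 that can be at the lab module as the airlock pod arrives there on crossing 9 is 9 — never all 10.
So no plan with fewer than 11 crossings exists, and this one achieves 11:
1. parent II and toddler II cross → the lab module.
2. parent II crosses ← the storage bay.
3. toddler I, toddler IV, and toddler V cross → the lab module.
4. toddler II crosses ← the storage bay.
5. parent I, parent IV, and parent V cross → the lab module.
6. parent I and toddler I cross ← the storage bay.
7. parent I, parent II, and parent III cross → the lab module.
8. toddler IV crosses ← the storage bay.
9. toddler I and toddler II cross → the lab module.
10. toddler II crosses ← the storage bay.
11. toddler II, toddler III, and toddler IV cross → the lab module.

11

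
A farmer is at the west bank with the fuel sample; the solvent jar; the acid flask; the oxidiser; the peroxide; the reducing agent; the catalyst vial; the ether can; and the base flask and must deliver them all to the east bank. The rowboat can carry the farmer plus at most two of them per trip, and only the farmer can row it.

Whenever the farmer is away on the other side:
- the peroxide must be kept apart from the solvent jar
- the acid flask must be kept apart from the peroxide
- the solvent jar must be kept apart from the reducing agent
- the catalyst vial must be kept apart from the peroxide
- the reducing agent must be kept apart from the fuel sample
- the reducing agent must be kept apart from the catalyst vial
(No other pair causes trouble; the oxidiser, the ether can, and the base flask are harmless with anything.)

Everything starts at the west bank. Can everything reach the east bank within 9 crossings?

Counting alone: the farmer can take at most 2 across per trip to the east bank, so moving all 9 needs at least 5 loaded trips out, with a return between consecutive ones — at least 9 crossings.
The safety rule pushes this higher. Following every safe sequence of crossings, the most of the 9 that can be at the east bank as the rowboat arrives there on crossing 9 is 8 — never all 9.
So the move cannot be finished within 9 crossings. (The shortest complete plan takes 11:)
1. Farmer goes to the east bank with the peroxide and the reducing agent.
2. Farmer goes back to the west bank alone.
3. Farmer goes to the east bank with the fuel sample.
4. Farmer goes back to the west bank with the reducing agent.
5. Farmer goes to the east bank with the catalyst vial and the solvent jar.
6. Farmer goes back to the west bank with the peroxide.
7. Farmer goes to the east bank with the acid flask and the oxidiser.
8. Farmer goes back to the west bank alone.
9. Farmer goes to the east bank with the base flask and the ether can.
10. Farmer goes back to the west bank alone.
11. Farmer goes to the east bank with the peroxide and the reducing agent.

No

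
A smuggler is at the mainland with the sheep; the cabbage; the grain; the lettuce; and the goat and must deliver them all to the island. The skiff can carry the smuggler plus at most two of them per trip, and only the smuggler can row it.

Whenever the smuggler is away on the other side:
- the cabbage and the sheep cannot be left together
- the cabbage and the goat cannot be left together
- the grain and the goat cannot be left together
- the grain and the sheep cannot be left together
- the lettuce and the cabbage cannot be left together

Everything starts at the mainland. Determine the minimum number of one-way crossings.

7

Counting alone: the smuggler can take at most 2 across per trip to the island, so moving all 5 needs at least 3 loaded trips out, with a return between consecutive ones — at least 5 crossings.
The safety rule pushes this higher. Following every safe sequence of crossings, the most of the 5 that can be at the island as the skiff arrives there on crossing 5 is 4 — never all 5.
So no plan with fewer than 7 crossings exists, and this one achieves 7:
1. Smuggler goes to the island with the cabbage and the grain.
2. Smuggler goes back to the mainland alone.
3. Smuggler goes to the island with the sheep.
4. Smuggler goes back to the mainland with the cabbage and the grain.
5. Smuggler goes to the island with the goat and the lettuce.
6. Smuggler goes back to the mainland alone.
7. Smuggler goes to the island with the cabbage and the grain.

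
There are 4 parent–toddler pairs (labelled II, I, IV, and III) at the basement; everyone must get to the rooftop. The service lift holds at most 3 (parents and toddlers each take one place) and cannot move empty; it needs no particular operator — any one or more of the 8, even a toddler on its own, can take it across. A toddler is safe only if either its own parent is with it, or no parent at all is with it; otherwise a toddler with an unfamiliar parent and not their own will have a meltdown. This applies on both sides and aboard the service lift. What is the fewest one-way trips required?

9

Counting alone: each trip to the rooftop takes at most 3 across and each return brings at least 1 back, so after t trips out (and t−1 returns) at most 3t − (t−1) of the 8 are across; that first reaches 8 at t = 4, so at least 7 crossings are needed.
The safety rule pushes this higher. Following every safe sequence of crossings, the most of the 8 that can be at the rooftop as the service lift arrives there on crossing 7 is 7 — never all 8.
So no plan with fewer than 9 crossings exists, and this one achieves 9:
1. parent II and toddler II cross → the rooftop.
2. parent II crosses ← the basement.
3. parent I, parent II, and toddler I cross → the rooftop.
4. parent II and toddler II cross ← the basement.
5. parent II, parent III, and parent IV cross → the rooftop.
6. toddler I crosses ← the basement.
7. toddler I and toddler II cross → the rooftop.
8. toddler II crosses ← the basement.
9. toddler II, toddler III, and toddler IV cross → the rooftop.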